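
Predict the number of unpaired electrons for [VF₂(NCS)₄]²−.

Each fluoride is −1; each isothiocyanate is −1; balancing the −2 overall charge requires V(IV).
Vanadium is a group-5 element; V(IV) is therefore d¹.
In an octahedral field the d¹ configuration is t₂g¹e_g⁰ (only one arrangement possible), giving 1 unpaired electron.

1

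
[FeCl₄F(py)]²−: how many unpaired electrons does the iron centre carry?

5 unpaired electrons

Summing ligand charges against the −2 overall charge gives an oxidation state of +3 for iron.
Group 8 minus oxidation state 3 gives a d⁵ configuration.
The spin state decides the count: Chloride and fluoride are weak-field ligands for a first-row metal, so the complex is high-spin.
An octahedral high-spin d⁵ ion is t₂g³e_g², giving 5 unpaired electrons.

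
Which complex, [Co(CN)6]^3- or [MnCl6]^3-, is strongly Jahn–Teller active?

[MnCl6]^3-

[Co(CN)6]^3-: Summing ligand charges against the −3 overall charge gives an oxidation state of +3 for cobalt. Cobalt is a group-9 element; Co(III) is therefore d⁶. Co(III) has an exceptionally large octahedral splitting and is low-spin with essentially every ligand except fluoride. The d⁶ configuration leaves the e_g set evenly filled (or empty) — no strong Jahn–Teller driving force.
[MnCl6]^3-: Ligand charges: each chloride is −1. With an overall charge of −3 the manganese centre must be in the +3 oxidation state. Group 7 minus oxidation state 3 gives a d⁴ configuration. Chloride is a weak-field ligand for a first-row metal, so the complex is high-spin. The t₂g³e_g¹ (high-spin) configuration has an unevenly filled e_g set; the Jahn–Teller theorem predicts a tetragonal distortion (typically axial elongation) to lift the degeneracy.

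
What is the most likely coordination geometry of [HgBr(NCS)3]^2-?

Ligand charges: each bromide is −1; each isothiocyanate is −1. With an overall charge of −2 the mercury centre must be in the +2 oxidation state.
Group 12 minus oxidation state 2 gives a d¹⁰ configuration.
Coordination number: 4.
A d¹⁰ ion has no crystal-field stabilisation preference between square planar and tetrahedral, so four ligands adopt the sterically favoured tetrahedral geometry.

tetrahedral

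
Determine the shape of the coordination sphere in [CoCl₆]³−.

Ligand charges: each chloride is −1. With an overall charge of −3 the cobalt centre must be in the +3 oxidation state.
Cobalt is a group-9 element; Co(III) is therefore d⁶.
With 6 monodentate ligands the coordination number is 6.
Six donors around a single metal centre give an octahedral coordination sphere.

octahedral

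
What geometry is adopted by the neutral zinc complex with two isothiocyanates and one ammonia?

trigonal planar

Ligand charges: each isothiocyanate is −1; ammonia is neutral. With an overall charge of 0 the zinc centre must be in the +2 oxidation state.
Zinc is a group-12 element; Zn(II) is therefore d¹⁰.
With 3 monodentate ligands the coordination number is 3.
Three ligands around a d¹⁰ centre minimise repulsion in a trigonal-planar arrangement.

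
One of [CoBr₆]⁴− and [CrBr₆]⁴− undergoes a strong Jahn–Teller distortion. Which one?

[CrBr₆]⁴−

[CoBr₆]⁴−: Summing ligand charges against the −4 overall charge gives an oxidation state of +2 for cobalt. Co sits in group 9, so the d-electron count is 9 − 2 = 7. Bromide is a weak-field ligand for a first-row metal, so the complex is high-spin. The d⁷ configuration leaves the e_g set evenly filled (or empty) — no strong Jahn–Teller driving force.
[CrBr₆]⁴−: Summing ligand charges against the −4 overall charge gives an oxidation state of +2 for chromium. Group 6 minus oxidation state 2 gives a d⁴ configuration. Bromide is a weak-field ligand for a first-row metal, so the complex is high-spin. The t₂g³e_g¹ (high-spin) configuration has an unevenly filled e_g set; the Jahn–Teller theorem predicts a tetragonal distortion (typically axial elongation) to lift the degeneracy.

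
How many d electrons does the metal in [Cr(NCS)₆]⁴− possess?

d⁴

Each isothiocyanate is −1; balancing the −4 overall charge requires Cr(II).
Chromium is a group-6 element; Cr(II) is therefore d⁴.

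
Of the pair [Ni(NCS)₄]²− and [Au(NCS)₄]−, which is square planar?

For [Ni(NCS)₄]²−: Ligand charges: each isothiocyanate is −1. With an overall charge of −2 the nickel centre must be in the +2 oxidation state. Nickel is a group-10 element; Ni(II) is therefore d⁸. Isothiocyanate is a weak-field ligand. With weak-field ligands the CFSE gain from square planar is small, so a 3d d⁸ ion takes the sterically preferred tetrahedral geometry. → tetrahedral.
For [Au(NCS)₄]−: Ligand charges: each isothiocyanate is −1. With an overall charge of −1 the gold centre must be in the +3 oxidation state. Gold is a group-11 element; Au(III) is therefore d⁸. A 5d d⁸ ion has a large crystal-field splitting; square planar leaves the high-energy d_{x²−y²} orbital empty and maximises CFSE. → square planar.

[Au(NCS)₄]−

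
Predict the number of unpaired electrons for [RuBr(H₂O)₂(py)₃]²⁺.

Summing ligand charges against the +2 overall charge gives an oxidation state of +3 for ruthenium.
Ruthenium is a group-8 element; Ru(III) is therefore d⁵.
The spin state decides the count: a 4d ion has a large Δₒ and is invariably low-spin.
An octahedral low-spin d⁵ ion is t₂g⁵e_g⁰, giving 1 unpaired electron.

1 unpaired electron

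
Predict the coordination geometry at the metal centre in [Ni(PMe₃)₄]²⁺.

Trimethylphosphine is neutral; balancing the +2 overall charge requires Ni(II).
Nickel is a group-10 element; Ni(II) is therefore d⁸.
Coordination number: 4.
Trimethylphosphine is a strong-field ligand (high in the spectrochemical series).
A 3d d⁸ ion with strong-field ligands gains enough CFSE to favour square planar over tetrahedral.

square planar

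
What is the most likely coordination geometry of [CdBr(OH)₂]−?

trigonal planar

Each bromide is −1; each hydroxide is −1; balancing the −1 overall charge requires Cd(II).
Cadmium is a group-12 element; Cd(II) is therefore d¹⁰.
With 3 monodentate ligands the coordination number is 3.
Three ligands around a d¹⁰ centre minimise repulsion in a trigonal-planar arrangement.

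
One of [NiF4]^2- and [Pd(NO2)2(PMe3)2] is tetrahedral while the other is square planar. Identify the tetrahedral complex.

[NiF4]^2-

For [NiF4]^2-: Each fluoride is −1; balancing the −2 overall charge requires Ni(II). Ni sits in group 10, so the d-electron count is 10 − 2 = 8. Fluoride is a weak-field ligand. With weak-field ligands the CFSE gain from square planar is small, so a 3d d⁸ ion takes the sterically preferred tetrahedral geometry. → tetrahedral.
For [Pd(NO2)2(PMe3)2]: Each nitro (N-bound nitrite) is −1; trimethylphosphine is neutral; balancing the 0 overall charge requires Pd(II). Palladium is a group-10 element; Pd(II) is therefore d⁸. A 4d d⁸ ion has a large crystal-field splitting; square planar leaves the high-energy d_{x²−y²} orbital empty and maximises CFSE. → square planar.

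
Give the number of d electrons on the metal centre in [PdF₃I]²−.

d8

Each fluoride is −1; each iodide is −1; balancing the −2 overall charge requires Pd(II).
Group 10 minus oxidation state 2 gives a d⁸ configuration.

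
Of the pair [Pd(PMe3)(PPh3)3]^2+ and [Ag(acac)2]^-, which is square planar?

For [Pd(PMe3)(PPh3)3]^2+: Ligand charges: trimethylphosphine is neutral; triphenylphosphine is neutral. With an overall charge of +2 the palladium centre must be in the +2 oxidation state. Pd sits in group 10, so the d-electron count is 10 − 2 = 8. A 4d d⁸ ion has a large crystal-field splitting; square planar leaves the high-energy d_{x²−y²} orbital empty and maximises CFSE. → square planar.
For [Ag(acac)2]^-: Summing ligand charges against the −1 overall charge gives an oxidation state of +1 for silver. Group 11 minus oxidation state 1 gives a d¹⁰ configuration. A d¹⁰ ion has no crystal-field stabilisation preference between square planar and tetrahedral, so four ligands adopt the sterically favoured tetrahedral geometry. → tetrahedral.

[Pd(PMe3)(PPh3)3]^2+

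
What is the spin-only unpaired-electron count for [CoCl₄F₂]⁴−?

Summing ligand charges against the −4 overall charge gives an oxidation state of +2 for cobalt.
Cobalt is a group-9 element; Co(II) is therefore d⁷.
The spin state decides the count: Chloride and fluoride are weak-field ligands for a first-row metal, so the complex is high-spin.
An octahedral high-spin d⁷ ion is t₂g⁵e_g², giving 3 unpaired electrons.

3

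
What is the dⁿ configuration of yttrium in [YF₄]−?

Each fluoride is −1; balancing the −1 overall charge requires Y(III).
Y sits in group 3, so the d-electron count is 3 − 3 = 0.

d0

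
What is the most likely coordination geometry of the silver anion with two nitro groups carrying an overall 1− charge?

linear

Each nitro (N-bound nitrite) is −1; balancing the −1 overall charge requires Ag(I).
Ag sits in group 11, so the d-electron count is 11 − 1 = 10.
With 2 monodentate ligands the coordination number is 2.
A d¹⁰ ion with only two ligands adopts a linear arrangement (sp hybridisation; no CFSE preference).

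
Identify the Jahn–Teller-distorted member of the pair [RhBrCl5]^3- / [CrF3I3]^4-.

[RhBrCl5]^3-: Summing ligand charges against the −3 overall charge gives an oxidation state of +3 for rhodium. Rhodium is a group-9 element; Rh(III) is therefore d⁶. A 4d ion has a large Δₒ and is invariably low-spin. The d⁶ configuration leaves the e_g set evenly filled (or empty) — no strong Jahn–Teller driving force.
[CrF3I3]^4-: Summing ligand charges against the −4 overall charge gives an oxidation state of +2 for chromium. Group 6 minus oxidation state 2 gives a d⁴ configuration. Fluoride and iodide are weak-field ligands for a first-row metal, so the complex is high-spin. The t₂g³e_g¹ (high-spin) configuration has an unevenly filled e_g set; the Jahn–Teller theorem predicts a tetragonal distortion (typically axial elongation) to lift the degeneracy.

[CrF3I3]^4-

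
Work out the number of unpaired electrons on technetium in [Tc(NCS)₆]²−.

3

Summing ligand charges against the −2 overall charge gives an oxidation state of +4 for technetium.
Group 7 minus oxidation state 4 gives a d³ configuration.
In an octahedral field the d³ configuration is t₂g³e_g⁰ (only one arrangement possible), giving 3 unpaired electrons.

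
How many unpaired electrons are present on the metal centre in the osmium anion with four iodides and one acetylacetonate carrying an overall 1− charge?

Ligand charges: each iodide is −1; each acetylacetonate is −1. With an overall charge of −1 the osmium centre must be in the +4 oxidation state.
Osmium is a group-8 element; Os(IV) is therefore d⁴.
Counting donor atoms: 4×iodide (monodentate) → 4 donors; 1×acetylacetonate (bidentate) → 2 donors. Coordination number = 6.
The spin state decides the count: a 5d ion has a large Δₒ and is invariably low-spin.
An octahedral low-spin d⁴ ion is t₂g⁴e_g⁰, giving 2 unpaired electrons.

2 unpaired electrons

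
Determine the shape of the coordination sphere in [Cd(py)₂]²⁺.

linear

Ligand charges: pyridine is neutral. With an overall charge of +2 the cadmium centre must be in the +2 oxidation state.
Cadmium is a group-12 element; Cd(II) is therefore d¹⁰.
With 2 monodentate ligands the coordination number is 2.
A d¹⁰ ion with only two ligands adopts a linear arrangement (sp hybridisation; no CFSE preference).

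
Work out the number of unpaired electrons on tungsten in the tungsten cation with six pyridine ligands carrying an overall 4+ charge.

2

Summing ligand charges against the +4 overall charge gives an oxidation state of +4 for tungsten.
Tungsten is a group-6 element; W(IV) is therefore d².
In an octahedral field the d² configuration is t₂g²e_g⁰ (only one arrangement possible), giving 2 unpaired electrons.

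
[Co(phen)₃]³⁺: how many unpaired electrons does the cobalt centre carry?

Summing ligand charges against the +3 overall charge gives an oxidation state of +3 for cobalt.
Co sits in group 9, so the d-electron count is 9 − 3 = 6.
Counting donor atoms: 3×1,10-phenanthroline (bidentate) → 6 donors. Coordination number = 6.
The spin state decides the count: Co(III) has an exceptionally large octahedral splitting and is low-spin with essentially every ligand except fluoride.
An octahedral low-spin d⁶ ion is t₂g⁶e_g⁰, giving 0 unpaired electrons.

0 unpaired electrons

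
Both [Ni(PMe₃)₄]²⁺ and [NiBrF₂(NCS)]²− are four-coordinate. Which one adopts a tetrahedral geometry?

For [Ni(PMe₃)₄]²⁺: Trimethylphosphine is neutral; balancing the +2 overall charge requires Ni(II). Ni sits in group 10, so the d-electron count is 10 − 2 = 8. Trimethylphosphine is a strong-field ligand (high in the spectrochemical series). A 3d d⁸ ion with strong-field ligands gains enough CFSE to favour square planar over tetrahedral. → square planar.
For [NiBrF₂(NCS)]²−: Summing ligand charges against the −2 overall charge gives an oxidation state of +2 for nickel. Nickel is a group-10 element; Ni(II) is therefore d⁸. Bromide, fluoride, and isothiocyanate are weak-field ligands. With weak-field ligands the CFSE gain from square planar is small, so a 3d d⁸ ion takes the sterically preferred tetrahedral geometry. → tetrahedral.

[NiBrF₂(NCS)]²−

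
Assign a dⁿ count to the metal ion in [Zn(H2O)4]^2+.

d10

Water is neutral; balancing the +2 overall charge requires Zn(II).
Zinc is a group-12 element; Zn(II) is therefore d¹⁰.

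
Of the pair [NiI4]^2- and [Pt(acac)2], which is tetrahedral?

[NiI4]^2-

For [NiI4]^2-: Ligand charges: each iodide is −1. With an overall charge of −2 the nickel centre must be in the +2 oxidation state. Nickel is a group-10 element; Ni(II) is therefore d⁸. Iodide is a weak-field ligand. With weak-field ligands the CFSE gain from square planar is small, so a 3d d⁸ ion takes the sterically preferred tetrahedral geometry. → tetrahedral.
For [Pt(acac)2]: Summing ligand charges against the 0 overall charge gives an oxidation state of +2 for platinum. Pt sits in group 10, so the d-electron count is 10 − 2 = 8. A 5d d⁸ ion has a large crystal-field splitting; square planar leaves the high-energy d_{x²−y²} orbital empty and maximises CFSE. → square planar.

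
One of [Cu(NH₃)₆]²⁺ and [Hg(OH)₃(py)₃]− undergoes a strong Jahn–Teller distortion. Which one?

[Cu(NH₃)₆]²⁺

[Cu(NH₃)₆]²⁺: Ligand charges: ammonia is neutral. With an overall charge of +2 the copper centre must be in the +2 oxidation state. Copper is a group-11 element; Cu(II) is therefore d⁹. The t₂g⁶e_g³ configuration has an unevenly filled e_g set; the Jahn–Teller theorem predicts a tetragonal distortion (typically axial elongation) to lift the degeneracy.
[Hg(OH)₃(py)₃]−: Ligand charges: each hydroxide is −1; pyridine is neutral. With an overall charge of −1 the mercury centre must be in the +2 oxidation state. Hg sits in group 12, so the d-electron count is 12 − 2 = 10. The d¹⁰ configuration leaves the e_g set evenly filled (or empty) — no strong Jahn–Teller driving force.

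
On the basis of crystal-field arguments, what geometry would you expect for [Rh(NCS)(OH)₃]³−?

square planar

Ligand charges: each isothiocyanate is −1; each hydroxide is −1. With an overall charge of −3 the rhodium centre must be in the +1 oxidation state.
Rh sits in group 9, so the d-electron count is 9 − 1 = 8.
With 4 monodentate ligands the coordination number is 4.
A 4d d⁸ ion has a large crystal-field splitting; square planar leaves the high-energy d_{x²−y²} orbital empty and maximises CFSE.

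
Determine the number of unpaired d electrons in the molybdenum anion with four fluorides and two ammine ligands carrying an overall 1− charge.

Each fluoride is −1; ammonia is neutral; balancing the −1 overall charge requires Mo(III).
Mo sits in group 6, so the d-electron count is 6 − 3 = 3.
In an octahedral field the d³ configuration is t₂g³e_g⁰ (only one arrangement possible), giving 3 unpaired electrons.

3 unpaired electrons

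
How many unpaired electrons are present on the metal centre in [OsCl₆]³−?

Ligand charges: each chloride is −1. With an overall charge of −3 the osmium centre must be in the +3 oxidation state.
Osmium is a group-8 element; Os(III) is therefore d⁵.
The spin state decides the count: a 5d ion has a large Δₒ and is invariably low-spin.
An octahedral low-spin d⁵ ion is t₂g⁵e_g⁰, giving 1 unpaired electron.

1 unpaired electron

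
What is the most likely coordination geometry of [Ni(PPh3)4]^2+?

square planar

Triphenylphosphine is neutral; balancing the +2 overall charge requires Ni(II).
Nickel is a group-10 element; Ni(II) is therefore d⁸.
Coordination number: 4.
Triphenylphosphine is a strong-field ligand (high in the spectrochemical series).
A 3d d⁸ ion with strong-field ligands gains enough CFSE to favour square planar over tetrahedral.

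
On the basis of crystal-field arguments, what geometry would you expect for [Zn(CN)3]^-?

trigonal planar

Each cyanide is −1; balancing the −1 overall charge requires Zn(II).
Group 12 minus oxidation state 2 gives a d¹⁰ configuration.
With 3 monodentate ligands the coordination number is 3.
Three ligands around a d¹⁰ centre minimise repulsion in a trigonal-planar arrangement.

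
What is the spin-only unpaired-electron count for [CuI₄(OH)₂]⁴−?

1 unpaired electron

Summing ligand charges against the −4 overall charge gives an oxidation state of +2 for copper.
Cu sits in group 11, so the d-electron count is 11 − 2 = 9.
In an octahedral field the d⁹ configuration is t₂g⁶e_g³ (only one arrangement possible), giving 1 unpaired electron.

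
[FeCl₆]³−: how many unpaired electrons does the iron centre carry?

5

Ligand charges: each chloride is −1. With an overall charge of −3 the iron centre must be in the +3 oxidation state.
Fe sits in group 8, so the d-electron count is 8 − 3 = 5.
The spin state decides the count: Chloride is a weak-field ligand for a first-row metal, so the complex is high-spin.
An octahedral high-spin d⁵ ion is t₂g³e_g², giving 5 unpaired electrons.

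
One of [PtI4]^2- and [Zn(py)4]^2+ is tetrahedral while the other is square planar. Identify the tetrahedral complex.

For [PtI4]^2-: Each iodide is −1; balancing the −2 overall charge requires Pt(II). Platinum is a group-10 element; Pt(II) is therefore d⁸. A 5d d⁸ ion has a large crystal-field splitting; square planar leaves the high-energy d_{x²−y²} orbital empty and maximises CFSE. → square planar.
For [Zn(py)4]^2+: Ligand charges: pyridine is neutral. With an overall charge of +2 the zinc centre must be in the +2 oxidation state. Group 12 minus oxidation state 2 gives a d¹⁰ configuration. A d¹⁰ ion has no crystal-field stabilisation preference between square planar and tetrahedral, so four ligands adopt the sterically favoured tetrahedral geometry. → tetrahedral.

[Zn(py)4]^2+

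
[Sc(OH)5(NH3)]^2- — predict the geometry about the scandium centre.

Ligand charges: each hydroxide is −1; ammonia is neutral. With an overall charge of −2 the scandium centre must be in the +3 oxidation state.
Sc sits in group 3, so the d-electron count is 3 − 3 = 0.
With 6 monodentate ligands the coordination number is 6.
Six donors around a single metal centre give an octahedral coordination sphere.

octahedral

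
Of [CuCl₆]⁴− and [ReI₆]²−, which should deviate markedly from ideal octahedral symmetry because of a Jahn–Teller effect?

[CuCl₆]⁴−: Ligand charges: each chloride is −1. With an overall charge of −4 the copper centre must be in the +2 oxidation state. Copper is a group-11 element; Cu(II) is therefore d⁹. The t₂g⁶e_g³ configuration has an unevenly filled e_g set; the Jahn–Teller theorem predicts a tetragonal distortion (typically axial elongation) to lift the degeneracy.
[ReI₆]²−: Summing ligand charges against the −2 overall charge gives an oxidation state of +4 for rhenium. Group 7 minus oxidation state 4 gives a d³ configuration. The d³ configuration leaves the e_g set evenly filled (or empty) — no strong Jahn–Teller driving force.

[CuCl₆]⁴−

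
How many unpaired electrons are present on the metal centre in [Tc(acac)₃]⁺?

3

Ligand charges: each acetylacetonate is −1. With an overall charge of +1 the technetium centre must be in the +4 oxidation state.
Tc sits in group 7, so the d-electron count is 7 − 4 = 3.
Counting donor atoms: 3×acetylacetonate (bidentate) → 6 donors. Coordination number = 6.
In an octahedral field the d³ configuration is t₂g³e_g⁰ (only one arrangement possible), giving 3 unpaired electrons.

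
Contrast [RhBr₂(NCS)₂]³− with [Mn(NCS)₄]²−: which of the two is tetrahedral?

For [RhBr₂(NCS)₂]³−: Each bromide is −1; each isothiocyanate is −1; balancing the −3 overall charge requires Rh(I). Rhodium is a group-9 element; Rh(I) is therefore d⁸. A 4d d⁸ ion has a large crystal-field splitting; square planar leaves the high-energy d_{x²−y²} orbital empty and maximises CFSE. → square planar.
For [Mn(NCS)₄]²−: Ligand charges: each isothiocyanate is −1. With an overall charge of −2 the manganese centre must be in the +2 oxidation state. Manganese is a group-7 element; Mn(II) is therefore d⁵. A high-spin d⁵ ion has zero CFSE in either geometry, so four ligands adopt the sterically favoured tetrahedral geometry. → tetrahedral.

[Mn(NCS)₄]²−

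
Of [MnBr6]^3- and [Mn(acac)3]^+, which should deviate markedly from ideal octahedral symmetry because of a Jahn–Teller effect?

[MnBr6]^3-: Each bromide is −1; balancing the −3 overall charge requires Mn(III). Mn sits in group 7, so the d-electron count is 7 − 3 = 4. Bromide is a weak-field ligand for a first-row metal, so the complex is high-spin. The t₂g³e_g¹ (high-spin) configuration has an unevenly filled e_g set; the Jahn–Teller theorem predicts a tetragonal distortion (typically axial elongation) to lift the degeneracy.
[Mn(acac)3]^+: Each acetylacetonate is −1; balancing the +1 overall charge requires Mn(IV). Mn sits in group 7, so the d-electron count is 7 − 4 = 3. The d³ configuration leaves the e_g set evenly filled (or empty) — no strong Jahn–Teller driving force.

[MnBr6]^3-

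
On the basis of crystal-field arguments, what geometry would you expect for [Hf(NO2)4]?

Ligand charges: each nitro (N-bound nitrite) is −1. With an overall charge of 0 the hafnium centre must be in the +4 oxidation state.
Group 4 minus oxidation state 4 gives a d⁰ configuration.
Coordination number: 4.
A d⁰ ion has no crystal-field stabilisation preference between square planar and tetrahedral, so four ligands adopt the sterically favoured tetrahedral geometry.

tetrahedral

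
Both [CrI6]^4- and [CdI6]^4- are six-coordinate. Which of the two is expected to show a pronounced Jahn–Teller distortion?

[CrI6]^4-

[CrI6]^4-: Ligand charges: each iodide is −1. With an overall charge of −4 the chromium centre must be in the +2 oxidation state. Chromium is a group-6 element; Cr(II) is therefore d⁴. Iodide is a weak-field ligand for a first-row metal, so the complex is high-spin. The t₂g³e_g¹ (high-spin) configuration has an unevenly filled e_g set; the Jahn–Teller theorem predicts a tetragonal distortion (typically axial elongation) to lift the degeneracy.
[CdI6]^4-: Ligand charges: each iodide is −1. With an overall charge of −4 the cadmium centre must be in the +2 oxidation state. Cadmium is a group-12 element; Cd(II) is therefore d¹⁰. The d¹⁰ configuration leaves the e_g set evenly filled (or empty) — no strong Jahn–Teller driving force.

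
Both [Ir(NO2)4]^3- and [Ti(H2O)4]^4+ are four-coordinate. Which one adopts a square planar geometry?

[Ir(NO2)4]^3-

For [Ir(NO2)4]^3-: Ligand charges: each nitro (N-bound nitrite) is −1. With an overall charge of −3 the iridium centre must be in the +1 oxidation state. Group 9 minus oxidation state 1 gives a d⁸ configuration. A 5d d⁸ ion has a large crystal-field splitting; square planar leaves the high-energy d_{x²−y²} orbital empty and maximises CFSE. → square planar.
For [Ti(H2O)4]^4+: Summing ligand charges against the +4 overall charge gives an oxidation state of +4 for titanium. Titanium is a group-4 element; Ti(IV) is therefore d⁰. A d⁰ ion has no crystal-field stabilisation preference between square planar and tetrahedral, so four ligands adopt the sterically favoured tetrahedral geometry. → tetrahedral.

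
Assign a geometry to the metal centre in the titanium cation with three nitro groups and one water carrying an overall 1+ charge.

Each nitro (N-bound nitrite) is −1; water is neutral; balancing the +1 overall charge requires Ti(IV).
Titanium is a group-4 element; Ti(IV) is therefore d⁰.
With 4 monodentate ligands the coordination number is 4.
A d⁰ ion has no crystal-field stabilisation preference between square planar and tetrahedral, so four ligands adopt the sterically favoured tetrahedral geometry.

tetrahedral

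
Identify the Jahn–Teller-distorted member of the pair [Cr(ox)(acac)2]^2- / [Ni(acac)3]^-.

[Cr(ox)(acac)2]^2-: Each oxalate is −2; each acetylacetonate is −1; balancing the −2 overall charge requires Cr(II). Chromium is a group-6 element; Cr(II) is therefore d⁴. Acetylacetonate and oxalate are weak-field ligands for a first-row metal, so the complex is high-spin. The t₂g³e_g¹ (high-spin) configuration has an unevenly filled e_g set; the Jahn–Teller theorem predicts a tetragonal distortion (typically axial elongation) to lift the degeneracy.
[Ni(acac)3]^-: Each acetylacetonate is −1; balancing the −1 overall charge requires Ni(II). Nickel is a group-10 element; Ni(II) is therefore d⁸. The d⁸ configuration leaves the e_g set evenly filled (or empty) — no strong Jahn–Teller driving force.

[Cr(ox)(acac)2]^2-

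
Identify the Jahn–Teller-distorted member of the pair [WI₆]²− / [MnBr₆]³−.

[WI₆]²−: Each iodide is −1; balancing the −2 overall charge requires W(IV). Tungsten is a group-6 element; W(IV) is therefore d². The d² configuration leaves the e_g set evenly filled (or empty) — no strong Jahn–Teller driving force.
[MnBr₆]³−: Summing ligand charges against the −3 overall charge gives an oxidation state of +3 for manganese. Group 7 minus oxidation state 3 gives a d⁴ configuration. Bromide is a weak-field ligand for a first-row metal, so the complex is high-spin. The t₂g³e_g¹ (high-spin) configuration has an unevenly filled e_g set; the Jahn–Teller theorem predicts a tetragonal distortion (typically axial elongation) to lift the degeneracy.

[MnBr₆]³−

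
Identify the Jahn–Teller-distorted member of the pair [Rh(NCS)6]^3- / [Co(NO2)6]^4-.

[Co(NO2)6]^4-

[Rh(NCS)6]^3-: Summing ligand charges against the −3 overall charge gives an oxidation state of +3 for rhodium. Rhodium is a group-9 element; Rh(III) is therefore d⁶. A 4d ion has a large Δₒ and is invariably low-spin. The d⁶ configuration leaves the e_g set evenly filled (or empty) — no strong Jahn–Teller driving force.
[Co(NO2)6]^4-: Ligand charges: each nitro (N-bound nitrite) is −1. With an overall charge of −4 the cobalt centre must be in the +2 oxidation state. Co sits in group 9, so the d-electron count is 9 − 2 = 7. Nitro (N-bound nitrite) is a strong-field ligand (high in the spectrochemical series) for a first-row metal, so the complex is low-spin. The t₂g⁶e_g¹ (low-spin) configuration has an unevenly filled e_g set; the Jahn–Teller theorem predicts a tetragonal distortion (typically axial elongation) to lift the degeneracy.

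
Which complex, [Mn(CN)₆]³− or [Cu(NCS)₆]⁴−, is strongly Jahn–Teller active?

[Cu(NCS)₆]⁴−

[Mn(CN)₆]³−: Ligand charges: each cyanide is −1. With an overall charge of −3 the manganese centre must be in the +3 oxidation state. Group 7 minus oxidation state 3 gives a d⁴ configuration. Cyanide is a strong-field ligand (high in the spectrochemical series) for a first-row metal, so the complex is low-spin. The d⁴ configuration leaves the e_g set evenly filled (or empty) — no strong Jahn–Teller driving force.
[Cu(NCS)₆]⁴−: Each isothiocyanate is −1; balancing the −4 overall charge requires Cu(II). Cu sits in group 11, so the d-electron count is 11 − 2 = 9. The t₂g⁶e_g³ configuration has an unevenly filled e_g set; the Jahn–Teller theorem predicts a tetragonal distortion (typically axial elongation) to lift the degeneracy.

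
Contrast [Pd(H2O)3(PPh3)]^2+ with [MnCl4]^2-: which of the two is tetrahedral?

For [Pd(H2O)3(PPh3)]^2+: Water is neutral; triphenylphosphine is neutral; balancing the +2 overall charge requires Pd(II). Palladium is a group-10 element; Pd(II) is therefore d⁸. A 4d d⁸ ion has a large crystal-field splitting; square planar leaves the high-energy d_{x²−y²} orbital empty and maximises CFSE. → square planar.
For [MnCl4]^2-: Each chloride is −1; balancing the −2 overall charge requires Mn(II). Manganese is a group-7 element; Mn(II) is therefore d⁵. A high-spin d⁵ ion has zero CFSE in either geometry, so four ligands adopt the sterically favoured tetrahedral geometry. → tetrahedral.

[MnCl4]^2-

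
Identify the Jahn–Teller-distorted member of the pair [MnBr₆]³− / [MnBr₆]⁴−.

[MnBr₆]³−

[MnBr₆]³−: Each bromide is −1; balancing the −3 overall charge requires Mn(III). Group 7 minus oxidation state 3 gives a d⁴ configuration. Bromide is a weak-field ligand for a first-row metal, so the complex is high-spin. The t₂g³e_g¹ (high-spin) configuration has an unevenly filled e_g set; the Jahn–Teller theorem predicts a tetragonal distortion (typically axial elongation) to lift the degeneracy.
[MnBr₆]⁴−: Summing ligand charges against the −4 overall charge gives an oxidation state of +2 for manganese. Manganese is a group-7 element; Mn(II) is therefore d⁵. Bromide is a weak-field ligand for a first-row metal, so the complex is high-spin. The d⁵ configuration leaves the e_g set evenly filled (or empty) — no strong Jahn–Teller driving force.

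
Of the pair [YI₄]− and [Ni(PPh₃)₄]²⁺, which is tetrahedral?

[YI₄]−

For [YI₄]−: Each iodide is −1; balancing the −1 overall charge requires Y(III). Yttrium is a group-3 element; Y(III) is therefore d⁰. A d⁰ ion has no crystal-field stabilisation preference between square planar and tetrahedral, so four ligands adopt the sterically favoured tetrahedral geometry. → tetrahedral.
For [Ni(PPh₃)₄]²⁺: Ligand charges: triphenylphosphine is neutral. With an overall charge of +2 the nickel centre must be in the +2 oxidation state. Group 10 minus oxidation state 2 gives a d⁸ configuration. Triphenylphosphine is a strong-field ligand (high in the spectrochemical series). A 3d d⁸ ion with strong-field ligands gains enough CFSE to favour square planar over tetrahedral. → square planar.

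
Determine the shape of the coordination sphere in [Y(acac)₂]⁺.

tetrahedral

Each acetylacetonate is −1; balancing the +1 overall charge requires Y(III).
Y sits in group 3, so the d-electron count is 3 − 3 = 0.
Counting donor atoms: 2×acetylacetonate (bidentate) → 4 donors. Coordination number = 4.
A d⁰ ion has no crystal-field stabilisation preference between square planar and tetrahedral, so four ligands adopt the sterically favoured tetrahedral geometry.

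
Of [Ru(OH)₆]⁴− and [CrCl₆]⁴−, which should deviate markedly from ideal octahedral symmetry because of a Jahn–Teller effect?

[Ru(OH)₆]⁴−: Ligand charges: each hydroxide is −1. With an overall charge of −4 the ruthenium centre must be in the +2 oxidation state. Ru sits in group 8, so the d-electron count is 8 − 2 = 6. A 4d ion has a large Δₒ and is invariably low-spin. The d⁶ configuration leaves the e_g set evenly filled (or empty) — no strong Jahn–Teller driving force.
[CrCl₆]⁴−: Ligand charges: each chloride is −1. With an overall charge of −4 the chromium centre must be in the +2 oxidation state. Cr sits in group 6, so the d-electron count is 6 − 2 = 4. Chloride is a weak-field ligand for a first-row metal, so the complex is high-spin. The t₂g³e_g¹ (high-spin) configuration has an unevenly filled e_g set; the Jahn–Teller theorem predicts a tetragonal distortion (typically axial elongation) to lift the degeneracy.

[CrCl₆]⁴−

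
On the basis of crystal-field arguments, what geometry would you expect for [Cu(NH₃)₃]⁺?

Summing ligand charges against the +1 overall charge gives an oxidation state of +1 for copper.
Cu sits in group 11, so the d-electron count is 11 − 1 = 10.
With 3 monodentate ligands the coordination number is 3.
Three ligands around a d¹⁰ centre minimise repulsion in a trigonal-planar arrangement.

trigonal planar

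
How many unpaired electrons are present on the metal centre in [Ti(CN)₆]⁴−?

2

Summing ligand charges against the −4 overall charge gives an oxidation state of +2 for titanium.
Titanium is a group-4 element; Ti(II) is therefore d².
In an octahedral field the d² configuration is t₂g²e_g⁰ (only one arrangement possible), giving 2 unpaired electrons.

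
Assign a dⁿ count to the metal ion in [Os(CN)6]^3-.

Each cyanide is −1; balancing the −3 overall charge requires Os(III).
Os sits in group 8, so the d-electron count is 8 − 3 = 5.

d5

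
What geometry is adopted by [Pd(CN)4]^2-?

Ligand charges: each cyanide is −1. With an overall charge of −2 the palladium centre must be in the +2 oxidation state.
Pd sits in group 10, so the d-electron count is 10 − 2 = 8.
With 4 monodentate ligands the coordination number is 4.
A 4d d⁸ ion has a large crystal-field splitting; square planar leaves the high-energy d_{x²−y²} orbital empty and maximises CFSE.

square planar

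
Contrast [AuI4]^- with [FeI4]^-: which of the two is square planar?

[AuI4]^-

For [AuI4]^-: Ligand charges: each iodide is −1. With an overall charge of −1 the gold centre must be in the +3 oxidation state. Au sits in group 11, so the d-electron count is 11 − 3 = 8. A 5d d⁸ ion has a large crystal-field splitting; square planar leaves the high-energy d_{x²−y²} orbital empty and maximises CFSE. → square planar.
For [FeI4]^-: Ligand charges: each iodide is −1. With an overall charge of −1 the iron centre must be in the +3 oxidation state. Group 8 minus oxidation state 3 gives a d⁵ configuration. A high-spin d⁵ ion has zero CFSE in either geometry, so four ligands adopt the sterically favoured tetrahedral geometry. → tetrahedral.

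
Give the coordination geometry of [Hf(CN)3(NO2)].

Each cyanide is −1; each nitro (N-bound nitrite) is −1; balancing the 0 overall charge requires Hf(IV).
Group 4 minus oxidation state 4 gives a d⁰ configuration.
With 4 monodentate ligands the coordination number is 4.
A d⁰ ion has no crystal-field stabilisation preference between square planar and tetrahedral, so four ligands adopt the sterically favoured tetrahedral geometry.

tetrahedral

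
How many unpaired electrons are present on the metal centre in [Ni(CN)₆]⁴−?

Each cyanide is −1; balancing the −4 overall charge requires Ni(II).
Nickel is a group-10 element; Ni(II) is therefore d⁸.
In an octahedral field the d⁸ configuration is t₂g⁶e_g² (only one arrangement possible), giving 2 unpaired electrons.

2 unpaired electrons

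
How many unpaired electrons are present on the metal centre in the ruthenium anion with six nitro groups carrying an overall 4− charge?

Each nitro (N-bound nitrite) is −1; balancing the −4 overall charge requires Ru(II).
Ruthenium is a group-8 element; Ru(II) is therefore d⁶.
The spin state decides the count: a 4d ion has a large Δₒ and is invariably low-spin.
An octahedral low-spin d⁶ ion is t₂g⁶e_g⁰, giving 0 unpaired electrons.

0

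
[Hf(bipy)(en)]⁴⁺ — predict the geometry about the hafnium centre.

Ligand charges: 2,2′-bipyridine is neutral; ethylenediamine is neutral. With an overall charge of +4 the hafnium centre must be in the +4 oxidation state.
Group 4 minus oxidation state 4 gives a d⁰ configuration.
Counting donor atoms: 1×2,2′-bipyridine (bidentate) → 2 donors; 1×ethylenediamine (bidentate) → 2 donors. Coordination number = 4.
A d⁰ ion has no crystal-field stabilisation preference between square planar and tetrahedral, so four ligands adopt the sterically favoured tetrahedral geometry.

tetrahedral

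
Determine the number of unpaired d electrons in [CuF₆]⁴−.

1

Summing ligand charges against the −4 overall charge gives an oxidation state of +2 for copper.
Copper is a group-11 element; Cu(II) is therefore d⁹.
In an octahedral field the d⁹ configuration is t₂g⁶e_g³ (only one arrangement possible), giving 1 unpaired electron.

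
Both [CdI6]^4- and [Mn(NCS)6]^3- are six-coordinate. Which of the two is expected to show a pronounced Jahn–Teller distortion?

[Mn(NCS)6]^3-

[CdI6]^4-: Ligand charges: each iodide is −1. With an overall charge of −4 the cadmium centre must be in the +2 oxidation state. Cd sits in group 12, so the d-electron count is 12 − 2 = 10. The d¹⁰ configuration leaves the e_g set evenly filled (or empty) — no strong Jahn–Teller driving force.
[Mn(NCS)6]^3-: Ligand charges: each isothiocyanate is −1. With an overall charge of −3 the manganese centre must be in the +3 oxidation state. Mn sits in group 7, so the d-electron count is 7 − 3 = 4. Isothiocyanate is a weak-field ligand for a first-row metal, so the complex is high-spin. The t₂g³e_g¹ (high-spin) configuration has an unevenly filled e_g set; the Jahn–Teller theorem predicts a tetragonal distortion (typically axial elongation) to lift the degeneracy.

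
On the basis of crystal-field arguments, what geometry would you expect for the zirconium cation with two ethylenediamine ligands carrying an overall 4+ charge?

tetrahedral

Summing ligand charges against the +4 overall charge gives an oxidation state of +4 for zirconium.
Zr sits in group 4, so the d-electron count is 4 − 4 = 0.
Counting donor atoms: 2×ethylenediamine (bidentate) → 4 donors. Coordination number = 4.
A d⁰ ion has no crystal-field stabilisation preference between square planar and tetrahedral, so four ligands adopt the sterically favoured tetrahedral geometry.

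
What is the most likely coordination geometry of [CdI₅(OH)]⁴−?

octahedral

Summing ligand charges against the −4 overall charge gives an oxidation state of +2 for cadmium.
Cd sits in group 12, so the d-electron count is 12 − 2 = 10.
With 6 monodentate ligands the coordination number is 6.
Six donors around a single metal centre give an octahedral coordination sphere.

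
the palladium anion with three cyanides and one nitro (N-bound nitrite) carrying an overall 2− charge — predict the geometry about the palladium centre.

Ligand charges: each cyanide is −1; each nitro (N-bound nitrite) is −1. With an overall charge of −2 the palladium centre must be in the +2 oxidation state.
Palladium is a group-10 element; Pd(II) is therefore d⁸.
With 4 monodentate ligands the coordination number is 4.
A 4d d⁸ ion has a large crystal-field splitting; square planar leaves the high-energy d_{x²−y²} orbital empty and maximises CFSE.

square planar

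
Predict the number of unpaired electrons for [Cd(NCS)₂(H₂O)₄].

0 unpaired electrons

Each isothiocyanate is −1; water is neutral; balancing the 0 overall charge requires Cd(II).
Group 12 minus oxidation state 2 gives a d¹⁰ configuration.
In an octahedral field the d¹⁰ configuration is t₂g⁶e_g⁴, giving 0 unpaired electrons.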